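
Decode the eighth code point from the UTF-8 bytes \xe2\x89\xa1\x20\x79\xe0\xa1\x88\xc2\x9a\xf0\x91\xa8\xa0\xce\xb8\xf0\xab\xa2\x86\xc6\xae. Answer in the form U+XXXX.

Offset 0: leading byte 0xE2 = 11100010 → 3-byte char #1 = E2 89 A1.
Offset 3: leading byte 0x20 = 00100000 → 1-byte char #2 = 20.
Offset 4: leading byte 0x79 = 01111001 → 1-byte char #3 = 79.
Offset 5: leading byte 0xE0 = 11100000 → 3-byte char #4 = E0 A1 88.
Offset 8: leading byte 0xC2 = 11000010 → 2-byte char #5 = C2 9A.
Offset 10: leading byte 0xF0 = 11110000 → 4-byte char #6 = F0 91 A8 A0.
Offset 14: leading byte 0xCE = 11001110 → 2-byte char #7 = CE B8.
Offset 16: leading byte 0xF0 = 11110000 → 4-byte char #8 = F0 AB A2 86.
Leading byte 0xF0 = 11110000 matches 11110xxx → 4-byte sequence.
Byte 1: 0xF0 = 11110000, payload 000 (3 bits).
Byte 2: 0xAB = 10101011 (10xxxxxx ✓), payload 101011.
Byte 3: 0xA2 = 10100010 (10xxxxxx ✓), payload 100010.
Byte 4: 0x86 = 10000110 (10xxxxxx ✓), payload 000110.
Concatenate: 000101011100010000110 = 0x2B886 (21 bits → U+2B886).

U+2B886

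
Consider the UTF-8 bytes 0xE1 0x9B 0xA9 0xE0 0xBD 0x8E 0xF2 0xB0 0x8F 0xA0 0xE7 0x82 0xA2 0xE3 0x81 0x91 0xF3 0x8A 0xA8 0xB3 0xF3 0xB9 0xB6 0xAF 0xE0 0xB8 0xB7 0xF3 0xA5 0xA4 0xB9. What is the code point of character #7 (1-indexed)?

U+F9DAF

Offset 0: leading byte 0xE1 = 11100001 → 3-byte char #1 = E1 9B A9.
Offset 3: leading byte 0xE0 = 11100000 → 3-byte char #2 = E0 BD 8E.
Offset 6: leading byte 0xF2 = 11110010 → 4-byte char #3 = F2 B0 8F A0.
Offset 10: leading byte 0xE7 = 11100111 → 3-byte char #4 = E7 82 A2.
Offset 13: leading byte 0xE3 = 11100011 → 3-byte char #5 = E3 81 91.
Offset 16: leading byte 0xF3 = 11110011 → 4-byte char #6 = F3 8A A8 B3.
Offset 20: leading byte 0xF3 = 11110011 → 4-byte char #7 = F3 B9 B6 AF.
Leading byte 0xF3 = 11110011 matches 11110xxx → 4-byte sequence.
Byte 1: 0xF3 = 11110011, payload 011 (3 bits).
Byte 2: 0xB9 = 10111001 (10xxxxxx ✓), payload 111001.
Byte 3: 0xB6 = 10110110 (10xxxxxx ✓), payload 110110.
Byte 4: 0xAF = 10101111 (10xxxxxx ✓), payload 101111.
Concatenate: 011111001110110101111 = 0xF9DAF (21 bits → U+F9DAF).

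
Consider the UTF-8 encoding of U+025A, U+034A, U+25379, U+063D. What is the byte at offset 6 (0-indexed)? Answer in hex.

U+025A → 2-byte form C9 9A at offsets 0–1.
U+034A → 2-byte form CD 8A at offsets 2–3.
U+25379 → 4-byte form F0 A5 8D B9 at offsets 4–7.
Offset 6 falls in char 3's range; it's byte 3 of F0 A5 8D B9 = 0x8D.

0x8D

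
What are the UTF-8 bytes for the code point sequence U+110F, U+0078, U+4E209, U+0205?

E1 84 8F 78 F1 8E 88 89 C8 85

U+110F: 3-byte form → E1 84 8F.
U+0078: 1-byte form → 78.
U+4E209: 4-byte form → F1 8E 88 89.
U+0205: 2-byte form → C8 85.
Concatenated (10 bytes): E1 84 8F 78 F1 8E 88 89 C8 85.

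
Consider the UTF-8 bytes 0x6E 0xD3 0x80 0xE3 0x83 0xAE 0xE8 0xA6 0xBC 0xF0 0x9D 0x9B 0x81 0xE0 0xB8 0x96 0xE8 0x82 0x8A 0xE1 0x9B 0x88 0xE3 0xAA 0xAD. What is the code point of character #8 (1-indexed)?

U+16C8

Offset 0: leading byte 0x6E = 01101110 → 1-byte char #1 = 6E.
Offset 1: leading byte 0xD3 = 11010011 → 2-byte char #2 = D3 80.
Offset 3: leading byte 0xE3 = 11100011 → 3-byte char #3 = E3 83 AE.
Offset 6: leading byte 0xE8 = 11101000 → 3-byte char #4 = E8 A6 BC.
Offset 9: leading byte 0xF0 = 11110000 → 4-byte char #5 = F0 9D 9B 81.
Offset 13: leading byte 0xE0 = 11100000 → 3-byte char #6 = E0 B8 96.
Offset 16: leading byte 0xE8 = 11101000 → 3-byte char #7 = E8 82 8A.
Offset 19: leading byte 0xE1 = 11100001 → 3-byte char #8 = E1 9B 88.
Leading byte 0xE1 = 11100001 matches 1110xxxx → 3-byte sequence.
Byte 1: 0xE1 = 11100001, payload 0001 (4 bits).
Byte 2: 0x9B = 10011011 (10xxxxxx ✓), payload 011011.
Byte 3: 0x88 = 10001000 (10xxxxxx ✓), payload 001000.
Concatenate: 0001011011001000 = 0x16C8 (16 bits → U+16C8).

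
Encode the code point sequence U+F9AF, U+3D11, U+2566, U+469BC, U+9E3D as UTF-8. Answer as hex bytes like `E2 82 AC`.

U+F9AF: 3-byte form → EF A6 AF.
U+3D11: 3-byte form → E3 B4 91.
U+2566: 3-byte form → E2 95 A6.
U+469BC: 4-byte form → F1 86 A6 BC.
U+9E3D: 3-byte form → E9 B8 BD.
Concatenated (16 bytes): EF A6 AF E3 B4 91 E2 95 A6 F1 86 A6 BC E9 B8 BD.

EF A6 AF E3 B4 91 E2 95 A6 F1 86 A6 BC E9 B8 BD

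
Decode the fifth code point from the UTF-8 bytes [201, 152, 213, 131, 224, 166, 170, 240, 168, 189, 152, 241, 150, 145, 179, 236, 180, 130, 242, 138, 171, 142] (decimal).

U+56473

Offset 0: leading byte 0xC9 = 11001001 → 2-byte char #1 = C9 98.
Offset 2: leading byte 0xD5 = 11010101 → 2-byte char #2 = D5 83.
Offset 4: leading byte 0xE0 = 11100000 → 3-byte char #3 = E0 A6 AA.
Offset 7: leading byte 0xF0 = 11110000 → 4-byte char #4 = F0 A8 BD 98.
Offset 11: leading byte 0xF1 = 11110001 → 4-byte char #5 = F1 96 91 B3.
Leading byte 0xF1 = 11110001 matches 11110xxx → 4-byte sequence.
Byte 1: 0xF1 = 11110001, payload 001 (3 bits).
Byte 2: 0x96 = 10010110 (10xxxxxx ✓), payload 010110.
Byte 3: 0x91 = 10010001 (10xxxxxx ✓), payload 010001.
Byte 4: 0xB3 = 10110011 (10xxxxxx ✓), payload 110011.
Concatenate: 001010110010001110011 = 0x56473 (21 bits → U+56473).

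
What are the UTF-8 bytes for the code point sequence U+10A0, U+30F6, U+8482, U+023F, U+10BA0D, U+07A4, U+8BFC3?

U+10A0: 3-byte form → E1 82 A0.
U+30F6: 3-byte form → E3 83 B6.
U+8482: 3-byte form → E8 92 82.
U+023F: 2-byte form → C8 BF.
U+10BA0D: 4-byte form → F4 8B A8 8D.
U+07A4: 2-byte form → DE A4.
U+8BFC3: 4-byte form → F2 8B BF 83.
Concatenated (21 bytes): E1 82 A0 E3 83 B6 E8 92 82 C8 BF F4 8B A8 8D DE A4 F2 8B BF 83.

E1 82 A0 E3 83 B6 E8 92 82 C8 BF F4 8B A8 8D DE A4 F2 8B BF 83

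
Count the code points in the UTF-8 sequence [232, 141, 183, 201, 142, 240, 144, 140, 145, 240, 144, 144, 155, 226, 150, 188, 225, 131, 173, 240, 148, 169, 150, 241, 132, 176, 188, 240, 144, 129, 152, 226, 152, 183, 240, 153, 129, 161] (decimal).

11

Byte at offset 0: 0xE8 = 11101000 → 3-byte char (#1). Advance 3.
Byte at offset 3: 0xC9 = 11001001 → 2-byte char (#2). Advance 2.
Byte at offset 5: 0xF0 = 11110000 → 4-byte char (#3). Advance 4.
Byte at offset 9: 0xF0 = 11110000 → 4-byte char (#4). Advance 4.
Byte at offset 13: 0xE2 = 11100010 → 3-byte char (#5). Advance 3.
Byte at offset 16: 0xE1 = 11100001 → 3-byte char (#6). Advance 3.
Byte at offset 19: 0xF0 = 11110000 → 4-byte char (#7). Advance 4.
Byte at offset 23: 0xF1 = 11110001 → 4-byte char (#8). Advance 4.
Byte at offset 27: 0xF0 = 11110000 → 4-byte char (#9). Advance 4.
Byte at offset 31: 0xE2 = 11100010 → 3-byte char (#10). Advance 3.
Byte at offset 34: 0xF0 = 11110000 → 4-byte char (#11). Advance 4.
Reached end at offset 38 after 11 code points.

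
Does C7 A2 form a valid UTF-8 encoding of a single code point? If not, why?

Leading byte 0xC7 = 11000111 → 2-byte form.
Continuation bytes 0xA2=10100010 all match 10xxxxxx.
Decoded value 0x1E2 is ≥ 0x80 (shortest form) and not a surrogate.

valid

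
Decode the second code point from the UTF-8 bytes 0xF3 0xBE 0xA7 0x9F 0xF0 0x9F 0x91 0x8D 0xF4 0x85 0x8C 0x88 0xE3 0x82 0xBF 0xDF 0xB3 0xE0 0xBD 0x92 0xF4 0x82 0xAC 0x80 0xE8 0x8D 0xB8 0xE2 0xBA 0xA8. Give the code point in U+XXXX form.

U+1F44D

Offset 0: leading byte 0xF3 = 11110011 → 4-byte char #1 = F3 BE A7 9F.
Offset 4: leading byte 0xF0 = 11110000 → 4-byte char #2 = F0 9F 91 8D.
Leading byte 0xF0 = 11110000 matches 11110xxx → 4-byte sequence.
Byte 1: 0xF0 = 11110000, payload 000 (3 bits).
Byte 2: 0x9F = 10011111 (10xxxxxx ✓), payload 011111.
Byte 3: 0x91 = 10010001 (10xxxxxx ✓), payload 010001.
Byte 4: 0x8D = 10001101 (10xxxxxx ✓), payload 001101.
Concatenate: 000011111010001001101 = 0x1F44D (21 bits → U+1F44D).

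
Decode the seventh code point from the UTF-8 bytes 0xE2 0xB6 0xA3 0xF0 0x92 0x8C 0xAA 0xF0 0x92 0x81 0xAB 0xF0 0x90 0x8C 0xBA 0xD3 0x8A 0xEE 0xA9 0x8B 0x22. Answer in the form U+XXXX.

Offset 0: leading byte 0xE2 = 11100010 → 3-byte char #1 = E2 B6 A3.
Offset 3: leading byte 0xF0 = 11110000 → 4-byte char #2 = F0 92 8C AA.
Offset 7: leading byte 0xF0 = 11110000 → 4-byte char #3 = F0 92 81 AB.
Offset 11: leading byte 0xF0 = 11110000 → 4-byte char #4 = F0 90 8C BA.
Offset 15: leading byte 0xD3 = 11010011 → 2-byte char #5 = D3 8A.
Offset 17: leading byte 0xEE = 11101110 → 3-byte char #6 = EE A9 8B.
Offset 20: leading byte 0x22 = 00100010 → 1-byte char #7 = 22.
Leading byte 0x22 = 00100010 matches 0xxxxxxx → 1-byte sequence.
Byte 1: 0x22 = 00100010, payload 0100010 (7 bits).
Concatenate: 0100010 = 0x22 (7 bits → U+0022).

U+0022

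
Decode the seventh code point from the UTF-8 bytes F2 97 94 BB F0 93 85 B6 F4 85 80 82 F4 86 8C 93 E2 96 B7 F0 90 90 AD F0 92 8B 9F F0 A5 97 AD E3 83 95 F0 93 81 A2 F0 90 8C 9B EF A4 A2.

U+122DF

Offset 0: leading byte 0xF2 = 11110010 → 4-byte char #1 = F2 97 94 BB.
Offset 4: leading byte 0xF0 = 11110000 → 4-byte char #2 = F0 93 85 B6.
Offset 8: leading byte 0xF4 = 11110100 → 4-byte char #3 = F4 85 80 82.
Offset 12: leading byte 0xF4 = 11110100 → 4-byte char #4 = F4 86 8C 93.
Offset 16: leading byte 0xE2 = 11100010 → 3-byte char #5 = E2 96 B7.
Offset 19: leading byte 0xF0 = 11110000 → 4-byte char #6 = F0 90 90 AD.
Offset 23: leading byte 0xF0 = 11110000 → 4-byte char #7 = F0 92 8B 9F.
Leading byte 0xF0 = 11110000 matches 11110xxx → 4-byte sequence.
Byte 1: 0xF0 = 11110000, payload 000 (3 bits).
Byte 2: 0x92 = 10010010 (10xxxxxx ✓), payload 010010.
Byte 3: 0x8B = 10001011 (10xxxxxx ✓), payload 001011.
Byte 4: 0x9F = 10011111 (10xxxxxx ✓), payload 011111.
Concatenate: 000010010001011011111 = 0x122DF (21 bits → U+122DF).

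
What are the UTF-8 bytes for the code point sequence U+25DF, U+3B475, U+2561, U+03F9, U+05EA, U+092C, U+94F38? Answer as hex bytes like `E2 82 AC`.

E2 97 9F F0 BB 91 B5 E2 95 A1 CF B9 D7 AA E0 A4 AC F2 94 BC B8

U+25DF: 3-byte form → E2 97 9F.
U+3B475: 4-byte form → F0 BB 91 B5.
U+2561: 3-byte form → E2 95 A1.
U+03F9: 2-byte form → CF B9.
U+05EA: 2-byte form → D7 AA.
U+092C: 3-byte form → E0 A4 AC.
U+94F38: 4-byte form → F2 94 BC B8.
Concatenated (21 bytes): E2 97 9F F0 BB 91 B5 E2 95 A1 CF B9 D7 AA E0 A4 AC F2 94 BC B8.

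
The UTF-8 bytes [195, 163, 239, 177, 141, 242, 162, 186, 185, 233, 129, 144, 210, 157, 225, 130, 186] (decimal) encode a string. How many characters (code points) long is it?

6

Byte at offset 0: 0xC3 = 11000011 → 2-byte char (#1). Advance 2.
Byte at offset 2: 0xEF = 11101111 → 3-byte char (#2). Advance 3.
Byte at offset 5: 0xF2 = 11110010 → 4-byte char (#3). Advance 4.
Byte at offset 9: 0xE9 = 11101001 → 3-byte char (#4). Advance 3.
Byte at offset 12: 0xD2 = 11010010 → 2-byte char (#5). Advance 2.
Byte at offset 14: 0xE1 = 11100001 → 3-byte char (#6). Advance 3.
Reached end at offset 17 after 6 code points.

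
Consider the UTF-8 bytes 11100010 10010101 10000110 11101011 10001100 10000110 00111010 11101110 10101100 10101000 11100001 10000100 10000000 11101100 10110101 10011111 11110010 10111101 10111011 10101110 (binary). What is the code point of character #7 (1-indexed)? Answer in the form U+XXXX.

Offset 0: leading byte 0xE2 = 11100010 → 3-byte char #1 = E2 95 86.
Offset 3: leading byte 0xEB = 11101011 → 3-byte char #2 = EB 8C 86.
Offset 6: leading byte 0x3A = 00111010 → 1-byte char #3 = 3A.
Offset 7: leading byte 0xEE = 11101110 → 3-byte char #4 = EE AC A8.
Offset 10: leading byte 0xE1 = 11100001 → 3-byte char #5 = E1 84 80.
Offset 13: leading byte 0xEC = 11101100 → 3-byte char #6 = EC B5 9F.
Offset 16: leading byte 0xF2 = 11110010 → 4-byte char #7 = F2 BD BB AE.
Leading byte 0xF2 = 11110010 matches 11110xxx → 4-byte sequence.
Byte 1: 0xF2 = 11110010, payload 010 (3 bits).
Byte 2: 0xBD = 10111101 (10xxxxxx ✓), payload 111101.
Byte 3: 0xBB = 10111011 (10xxxxxx ✓), payload 111011.
Byte 4: 0xAE = 10101110 (10xxxxxx ✓), payload 101110.
Concatenate: 010111101111011101110 = 0xBDEEE (21 bits → U+BDEEE).

U+BDEEE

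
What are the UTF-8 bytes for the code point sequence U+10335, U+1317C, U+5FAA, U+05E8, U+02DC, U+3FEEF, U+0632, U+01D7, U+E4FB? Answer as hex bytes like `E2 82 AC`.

F0 90 8C B5 F0 93 85 BC E5 BE AA D7 A8 CB 9C F0 BF BB AF D8 B2 C7 97 EE 93 BB

U+10335: 4-byte form → F0 90 8C B5.
U+1317C: 4-byte form → F0 93 85 BC.
U+5FAA: 3-byte form → E5 BE AA.
U+05E8: 2-byte form → D7 A8.
U+02DC: 2-byte form → CB 9C.
U+3FEEF: 4-byte form → F0 BF BB AF.
U+0632: 2-byte form → D8 B2.
U+01D7: 2-byte form → C7 97.
U+E4FB: 3-byte form → EE 93 BB.
Concatenated (26 bytes): F0 90 8C B5 F0 93 85 BC E5 BE AA D7 A8 CB 9C F0 BF BB AF D8 B2 C7 97 EE 93 BB.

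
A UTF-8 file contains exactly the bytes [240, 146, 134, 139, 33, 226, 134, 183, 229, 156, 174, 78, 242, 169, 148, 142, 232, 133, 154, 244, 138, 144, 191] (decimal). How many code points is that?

8

Byte at offset 0: 0xF0 = 11110000 → 4-byte char (#1). Advance 4.
Byte at offset 4: 0x21 = 00100001 → 1-byte char (#2). Advance 1.
Byte at offset 5: 0xE2 = 11100010 → 3-byte char (#3). Advance 3.
Byte at offset 8: 0xE5 = 11100101 → 3-byte char (#4). Advance 3.
Byte at offset 11: 0x4E = 01001110 → 1-byte char (#5). Advance 1.
Byte at offset 12: 0xF2 = 11110010 → 4-byte char (#6). Advance 4.
Byte at offset 16: 0xE8 = 11101000 → 3-byte char (#7). Advance 3.
Byte at offset 19: 0xF4 = 11110100 → 4-byte char (#8). Advance 4.
Reached end at offset 23 after 8 code points.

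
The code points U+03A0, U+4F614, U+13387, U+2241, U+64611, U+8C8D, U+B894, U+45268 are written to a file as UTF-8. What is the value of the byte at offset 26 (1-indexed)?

0x89

1-indexed offset 26 is 0-indexed offset 25.
U+03A0 → 2-byte form CE A0 at offsets 0–1.
U+4F614 → 4-byte form F1 8F 98 94 at offsets 2–5.
U+13387 → 4-byte form F0 93 8E 87 at offsets 6–9.
U+2241 → 3-byte form E2 89 81 at offsets 10–12.
U+64611 → 4-byte form F1 A4 98 91 at offsets 13–16.
U+8C8D → 3-byte form E8 B2 8D at offsets 17–19.
U+B894 → 3-byte form EB A2 94 at offsets 20–22.
U+45268 → 4-byte form F1 85 89 A8 at offsets 23–26.
Offset 25 falls in char 8's range; it's byte 3 of F1 85 89 A8 = 0x89.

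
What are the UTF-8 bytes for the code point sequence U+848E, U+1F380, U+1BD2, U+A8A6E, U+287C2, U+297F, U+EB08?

E8 92 8E F0 9F 8E 80 E1 AF 92 F2 A8 A9 AE F0 A8 9F 82 E2 A5 BF EE AC 88

U+848E: 3-byte form → E8 92 8E.
U+1F380: 4-byte form → F0 9F 8E 80.
U+1BD2: 3-byte form → E1 AF 92.
U+A8A6E: 4-byte form → F2 A8 A9 AE.
U+287C2: 4-byte form → F0 A8 9F 82.
U+297F: 3-byte form → E2 A5 BF.
U+EB08: 3-byte form → EE AC 88.
Concatenated (24 bytes): E8 92 8E F0 9F 8E 80 E1 AF 92 F2 A8 A9 AE F0 A8 9F 82 E2 A5 BF EE AC 88.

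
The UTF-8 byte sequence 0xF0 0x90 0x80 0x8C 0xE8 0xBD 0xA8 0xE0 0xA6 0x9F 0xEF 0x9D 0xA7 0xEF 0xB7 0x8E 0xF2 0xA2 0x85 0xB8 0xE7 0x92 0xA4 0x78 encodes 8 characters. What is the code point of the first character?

Offset 0: leading byte 0xF0 = 11110000 → 4-byte char #1 = F0 90 80 8C.
Leading byte 0xF0 = 11110000 matches 11110xxx → 4-byte sequence.
Byte 1: 0xF0 = 11110000, payload 000 (3 bits).
Byte 2: 0x90 = 10010000 (10xxxxxx ✓), payload 010000.
Byte 3: 0x80 = 10000000 (10xxxxxx ✓), payload 000000.
Byte 4: 0x8C = 10001100 (10xxxxxx ✓), payload 001100.
Concatenate: 000010000000000001100 = 0x1000C (21 bits → U+1000C).

U+1000C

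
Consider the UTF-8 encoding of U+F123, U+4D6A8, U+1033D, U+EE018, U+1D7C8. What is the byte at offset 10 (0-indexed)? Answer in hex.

0xBD

U+F123 → 3-byte form EF 84 A3 at offsets 0–2.
U+4D6A8 → 4-byte form F1 8D 9A A8 at offsets 3–6.
U+1033D → 4-byte form F0 90 8C BD at offsets 7–10.
Offset 10 falls in char 3's range; it's byte 4 of F0 90 8C BD = 0xBD.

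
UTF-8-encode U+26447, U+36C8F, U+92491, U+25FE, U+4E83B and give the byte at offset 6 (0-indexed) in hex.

0xB2

U+26447 → 4-byte form F0 A6 91 87 at offsets 0–3.
U+36C8F → 4-byte form F0 B6 B2 8F at offsets 4–7.
Offset 6 falls in char 2's range; it's byte 3 of F0 B6 B2 8F = 0xB2.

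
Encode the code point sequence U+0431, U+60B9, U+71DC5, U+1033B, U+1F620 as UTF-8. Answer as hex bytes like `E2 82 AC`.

D0 B1 E6 82 B9 F1 B1 B7 85 F0 90 8C BB F0 9F 98 A0

U+0431: 2-byte form → D0 B1.
U+60B9: 3-byte form → E6 82 B9.
U+71DC5: 4-byte form → F1 B1 B7 85.
U+1033B: 4-byte form → F0 90 8C BB.
U+1F620: 4-byte form → F0 9F 98 A0.
Concatenated (17 bytes): D0 B1 E6 82 B9 F1 B1 B7 85 F0 90 8C BB F0 9F 98 A0.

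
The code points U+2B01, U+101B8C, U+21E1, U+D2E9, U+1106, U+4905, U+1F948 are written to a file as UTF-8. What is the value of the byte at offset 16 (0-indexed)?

U+2B01 → 3-byte form E2 AC 81 at offsets 0–2.
U+101B8C → 4-byte form F4 81 AE 8C at offsets 3–6.
U+21E1 → 3-byte form E2 87 A1 at offsets 7–9.
U+D2E9 → 3-byte form ED 8B A9 at offsets 10–12.
U+1106 → 3-byte form E1 84 86 at offsets 13–15.
U+4905 → 3-byte form E4 A4 85 at offsets 16–18.
Offset 16 falls in char 6's range; it's byte 1 of E4 A4 85 = 0xE4.

0xE4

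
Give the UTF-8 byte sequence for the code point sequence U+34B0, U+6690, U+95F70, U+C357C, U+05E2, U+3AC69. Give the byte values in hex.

E3 92 B0 E6 9A 90 F2 95 BD B0 F3 83 95 BC D7 A2 F0 BA B1 A9

U+34B0: 3-byte form → E3 92 B0.
U+6690: 3-byte form → E6 9A 90.
U+95F70: 4-byte form → F2 95 BD B0.
U+C357C: 4-byte form → F3 83 95 BC.
U+05E2: 2-byte form → D7 A2.
U+3AC69: 4-byte form → F0 BA B1 A9.
Concatenated (20 bytes): E3 92 B0 E6 9A 90 F2 95 BD B0 F3 83 95 BC D7 A2 F0 BA B1 A9.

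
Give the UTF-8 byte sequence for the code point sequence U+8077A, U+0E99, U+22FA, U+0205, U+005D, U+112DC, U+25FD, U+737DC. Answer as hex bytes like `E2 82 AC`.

U+8077A: 4-byte form → F2 80 9D BA.
U+0E99: 3-byte form → E0 BA 99.
U+22FA: 3-byte form → E2 8B BA.
U+0205: 2-byte form → C8 85.
U+005D: 1-byte form → 5D.
U+112DC: 4-byte form → F0 91 8B 9C.
U+25FD: 3-byte form → E2 97 BD.
U+737DC: 4-byte form → F1 B3 9F 9C.
Concatenated (24 bytes): F2 80 9D BA E0 BA 99 E2 8B BA C8 85 5D F0 91 8B 9C E2 97 BD F1 B3 9F 9C.

F2 80 9D BA E0 BA 99 E2 8B BA C8 85 5D F0 91 8B 9C E2 97 BD F1 B3 9F 9C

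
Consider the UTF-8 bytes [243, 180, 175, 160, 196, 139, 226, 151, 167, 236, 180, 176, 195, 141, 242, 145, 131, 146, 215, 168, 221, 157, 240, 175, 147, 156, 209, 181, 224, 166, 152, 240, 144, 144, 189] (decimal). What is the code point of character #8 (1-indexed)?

U+075D

Offset 0: leading byte 0xF3 = 11110011 → 4-byte char #1 = F3 B4 AF A0.
Offset 4: leading byte 0xC4 = 11000100 → 2-byte char #2 = C4 8B.
Offset 6: leading byte 0xE2 = 11100010 → 3-byte char #3 = E2 97 A7.
Offset 9: leading byte 0xEC = 11101100 → 3-byte char #4 = EC B4 B0.
Offset 12: leading byte 0xC3 = 11000011 → 2-byte char #5 = C3 8D.
Offset 14: leading byte 0xF2 = 11110010 → 4-byte char #6 = F2 91 83 92.
Offset 18: leading byte 0xD7 = 11010111 → 2-byte char #7 = D7 A8.
Offset 20: leading byte 0xDD = 11011101 → 2-byte char #8 = DD 9D.
Leading byte 0xDD = 11011101 matches 110xxxxx → 2-byte sequence.
Byte 1: 0xDD = 11011101, payload 11101 (5 bits).
Byte 2: 0x9D = 10011101 (10xxxxxx ✓), payload 011101.
Concatenate: 11101011101 = 0x75D (11 bits → U+075D).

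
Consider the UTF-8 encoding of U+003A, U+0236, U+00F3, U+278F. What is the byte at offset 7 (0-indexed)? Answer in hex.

0x8F

U+003A → 1-byte form 3A at offsets 0–0.
U+0236 → 2-byte form C8 B6 at offsets 1–2.
U+00F3 → 2-byte form C3 B3 at offsets 3–4.
U+278F → 3-byte form E2 9E 8F at offsets 5–7.
Offset 7 falls in char 4's range; it's byte 3 of E2 9E 8F = 0x8F.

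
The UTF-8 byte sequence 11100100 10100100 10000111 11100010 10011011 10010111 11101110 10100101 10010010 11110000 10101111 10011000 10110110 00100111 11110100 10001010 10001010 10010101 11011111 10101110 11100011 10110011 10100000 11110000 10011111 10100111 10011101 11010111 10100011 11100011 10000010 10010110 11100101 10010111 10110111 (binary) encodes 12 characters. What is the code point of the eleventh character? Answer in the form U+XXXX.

U+3096

Offset 0: leading byte 0xE4 = 11100100 → 3-byte char #1 = E4 A4 87.
Offset 3: leading byte 0xE2 = 11100010 → 3-byte char #2 = E2 9B 97.
Offset 6: leading byte 0xEE = 11101110 → 3-byte char #3 = EE A5 92.
Offset 9: leading byte 0xF0 = 11110000 → 4-byte char #4 = F0 AF 98 B6.
Offset 13: leading byte 0x27 = 00100111 → 1-byte char #5 = 27.
Offset 14: leading byte 0xF4 = 11110100 → 4-byte char #6 = F4 8A 8A 95.
Offset 18: leading byte 0xDF = 11011111 → 2-byte char #7 = DF AE.
Offset 20: leading byte 0xE3 = 11100011 → 3-byte char #8 = E3 B3 A0.
Offset 23: leading byte 0xF0 = 11110000 → 4-byte char #9 = F0 9F A7 9D.
Offset 27: leading byte 0xD7 = 11010111 → 2-byte char #10 = D7 A3.
Offset 29: leading byte 0xE3 = 11100011 → 3-byte char #11 = E3 82 96.
Leading byte 0xE3 = 11100011 matches 1110xxxx → 3-byte sequence.
Byte 1: 0xE3 = 11100011, payload 0011 (4 bits).
Byte 2: 0x82 = 10000010 (10xxxxxx ✓), payload 000010.
Byte 3: 0x96 = 10010110 (10xxxxxx ✓), payload 010110.
Concatenate: 0011000010010110 = 0x3096 (16 bits → U+3096).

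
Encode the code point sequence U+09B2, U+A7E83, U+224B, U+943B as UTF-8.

E0 A6 B2 F2 A7 BA 83 E2 89 8B E9 90 BB

U+09B2: 3-byte form → E0 A6 B2.
U+A7E83: 4-byte form → F2 A7 BA 83.
U+224B: 3-byte form → E2 89 8B.
U+943B: 3-byte form → E9 90 BB.
Concatenated (13 bytes): E0 A6 B2 F2 A7 BA 83 E2 89 8B E9 90 BB.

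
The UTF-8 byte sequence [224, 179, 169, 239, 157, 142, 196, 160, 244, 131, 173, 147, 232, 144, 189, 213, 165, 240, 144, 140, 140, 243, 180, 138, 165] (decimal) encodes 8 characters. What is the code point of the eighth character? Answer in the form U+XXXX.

U+F42A5

Offset 0: leading byte 0xE0 = 11100000 → 3-byte char #1 = E0 B3 A9.
Offset 3: leading byte 0xEF = 11101111 → 3-byte char #2 = EF 9D 8E.
Offset 6: leading byte 0xC4 = 11000100 → 2-byte char #3 = C4 A0.
Offset 8: leading byte 0xF4 = 11110100 → 4-byte char #4 = F4 83 AD 93.
Offset 12: leading byte 0xE8 = 11101000 → 3-byte char #5 = E8 90 BD.
Offset 15: leading byte 0xD5 = 11010101 → 2-byte char #6 = D5 A5.
Offset 17: leading byte 0xF0 = 11110000 → 4-byte char #7 = F0 90 8C 8C.
Offset 21: leading byte 0xF3 = 11110011 → 4-byte char #8 = F3 B4 8A A5.
Leading byte 0xF3 = 11110011 matches 11110xxx → 4-byte sequence.
Byte 1: 0xF3 = 11110011, payload 011 (3 bits).
Byte 2: 0xB4 = 10110100 (10xxxxxx ✓), payload 110100.
Byte 3: 0x8A = 10001010 (10xxxxxx ✓), payload 001010.
Byte 4: 0xA5 = 10100101 (10xxxxxx ✓), payload 100101.
Concatenate: 011110100001010100101 = 0xF42A5 (21 bits → U+F42A5).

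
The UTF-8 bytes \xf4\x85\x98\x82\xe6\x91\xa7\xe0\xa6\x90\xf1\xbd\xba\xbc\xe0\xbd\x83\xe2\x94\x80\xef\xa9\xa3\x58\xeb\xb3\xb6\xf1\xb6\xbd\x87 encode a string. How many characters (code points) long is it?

Byte at offset 0: 0xF4 = 11110100 → 4-byte char (#1). Advance 4.
Byte at offset 4: 0xE6 = 11100110 → 3-byte char (#2). Advance 3.
Byte at offset 7: 0xE0 = 11100000 → 3-byte char (#3). Advance 3.
Byte at offset 10: 0xF1 = 11110001 → 4-byte char (#4). Advance 4.
Byte at offset 14: 0xE0 = 11100000 → 3-byte char (#5). Advance 3.
Byte at offset 17: 0xE2 = 11100010 → 3-byte char (#6). Advance 3.
Byte at offset 20: 0xEF = 11101111 → 3-byte char (#7). Advance 3.
Byte at offset 23: 0x58 = 01011000 → 1-byte char (#8). Advance 1.
Byte at offset 24: 0xEB = 11101011 → 3-byte char (#9). Advance 3.
Byte at offset 27: 0xF1 = 11110001 → 4-byte char (#10). Advance 4.
Reached end at offset 31 after 10 code points.

10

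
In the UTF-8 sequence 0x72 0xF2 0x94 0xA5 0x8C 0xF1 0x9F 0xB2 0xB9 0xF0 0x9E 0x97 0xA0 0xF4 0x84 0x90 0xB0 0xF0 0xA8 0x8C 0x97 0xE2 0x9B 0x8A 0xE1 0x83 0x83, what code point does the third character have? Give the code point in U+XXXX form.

U+5FCB9

Offset 0: leading byte 0x72 = 01110010 → 1-byte char #1 = 72.
Offset 1: leading byte 0xF2 = 11110010 → 4-byte char #2 = F2 94 A5 8C.
Offset 5: leading byte 0xF1 = 11110001 → 4-byte char #3 = F1 9F B2 B9.
Leading byte 0xF1 = 11110001 matches 11110xxx → 4-byte sequence.
Byte 1: 0xF1 = 11110001, payload 001 (3 bits).
Byte 2: 0x9F = 10011111 (10xxxxxx ✓), payload 011111.
Byte 3: 0xB2 = 10110010 (10xxxxxx ✓), payload 110010.
Byte 4: 0xB9 = 10111001 (10xxxxxx ✓), payload 111001.
Concatenate: 001011111110010111001 = 0x5FCB9 (21 bits → U+5FCB9).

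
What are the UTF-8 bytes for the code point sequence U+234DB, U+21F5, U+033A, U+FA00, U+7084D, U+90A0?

F0 A3 93 9B E2 87 B5 CC BA EF A8 80 F1 B0 A1 8D E9 82 A0

U+234DB: 4-byte form → F0 A3 93 9B.
U+21F5: 3-byte form → E2 87 B5.
U+033A: 2-byte form → CC BA.
U+FA00: 3-byte form → EF A8 80.
U+7084D: 4-byte form → F1 B0 A1 8D.
U+90A0: 3-byte form → E9 82 A0.
Concatenated (19 bytes): F0 A3 93 9B E2 87 B5 CC BA EF A8 80 F1 B0 A1 8D E9 82 A0.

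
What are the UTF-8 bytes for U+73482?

F1 B3 92 82

U+73482 = 0x73482 = 472194 decimal. In range U+10000–U+10FFFF → 4-byte form: 11110xxx 10xxxxxx 10xxxxxx 10xxxxxx.
Binary (21 bits): 001110011010010000010.
Split 3+6+6+6: 001 | 110011 | 010010 | 000010.
Byte 1: 11110001 = 0xF1.
Byte 2: 10110011 = 0xB3.
Byte 3: 10010010 = 0x92.
Byte 4: 10000010 = 0x82.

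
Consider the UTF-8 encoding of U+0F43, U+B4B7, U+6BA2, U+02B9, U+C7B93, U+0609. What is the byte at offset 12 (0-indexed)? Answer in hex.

U+0F43 → 3-byte form E0 BD 83 at offsets 0–2.
U+B4B7 → 3-byte form EB 92 B7 at offsets 3–5.
U+6BA2 → 3-byte form E6 AE A2 at offsets 6–8.
U+02B9 → 2-byte form CA B9 at offsets 9–10.
U+C7B93 → 4-byte form F3 87 AE 93 at offsets 11–14.
Offset 12 falls in char 5's range; it's byte 2 of F3 87 AE 93 = 0x87.

0x87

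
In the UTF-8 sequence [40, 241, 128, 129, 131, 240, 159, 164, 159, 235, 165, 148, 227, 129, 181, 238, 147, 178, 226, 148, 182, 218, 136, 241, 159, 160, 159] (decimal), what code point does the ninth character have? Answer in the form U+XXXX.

Offset 0: leading byte 0x28 = 00101000 → 1-byte char #1 = 28.
Offset 1: leading byte 0xF1 = 11110001 → 4-byte char #2 = F1 80 81 83.
Offset 5: leading byte 0xF0 = 11110000 → 4-byte char #3 = F0 9F A4 9F.
Offset 9: leading byte 0xEB = 11101011 → 3-byte char #4 = EB A5 94.
Offset 12: leading byte 0xE3 = 11100011 → 3-byte char #5 = E3 81 B5.
Offset 15: leading byte 0xEE = 11101110 → 3-byte char #6 = EE 93 B2.
Offset 18: leading byte 0xE2 = 11100010 → 3-byte char #7 = E2 94 B6.
Offset 21: leading byte 0xDA = 11011010 → 2-byte char #8 = DA 88.
Offset 23: leading byte 0xF1 = 11110001 → 4-byte char #9 = F1 9F A0 9F.
Leading byte 0xF1 = 11110001 matches 11110xxx → 4-byte sequence.
Byte 1: 0xF1 = 11110001, payload 001 (3 bits).
Byte 2: 0x9F = 10011111 (10xxxxxx ✓), payload 011111.
Byte 3: 0xA0 = 10100000 (10xxxxxx ✓), payload 100000.
Byte 4: 0x9F = 10011111 (10xxxxxx ✓), payload 011111.
Concatenate: 001011111100000011111 = 0x5F81F (21 bits → U+5F81F).

U+5F81F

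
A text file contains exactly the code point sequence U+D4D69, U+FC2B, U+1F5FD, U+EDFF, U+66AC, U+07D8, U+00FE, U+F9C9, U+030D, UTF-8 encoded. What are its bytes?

F3 94 B5 A9 EF B0 AB F0 9F 97 BD EE B7 BF E6 9A AC DF 98 C3 BE EF A7 89 CC 8D

U+D4D69: 4-byte form → F3 94 B5 A9.
U+FC2B: 3-byte form → EF B0 AB.
U+1F5FD: 4-byte form → F0 9F 97 BD.
U+EDFF: 3-byte form → EE B7 BF.
U+66AC: 3-byte form → E6 9A AC.
U+07D8: 2-byte form → DF 98.
U+00FE: 2-byte form → C3 BE.
U+F9C9: 3-byte form → EF A7 89.
U+030D: 2-byte form → CC 8D.
Concatenated (26 bytes): F3 94 B5 A9 EF B0 AB F0 9F 97 BD EE B7 BF E6 9A AC DF 98 C3 BE EF A7 89 CC 8D.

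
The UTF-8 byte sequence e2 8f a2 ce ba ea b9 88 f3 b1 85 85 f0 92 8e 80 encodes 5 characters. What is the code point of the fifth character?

U+12380

Offset 0: leading byte 0xE2 = 11100010 → 3-byte char #1 = E2 8F A2.
Offset 3: leading byte 0xCE = 11001110 → 2-byte char #2 = CE BA.
Offset 5: leading byte 0xEA = 11101010 → 3-byte char #3 = EA B9 88.
Offset 8: leading byte 0xF3 = 11110011 → 4-byte char #4 = F3 B1 85 85.
Offset 12: leading byte 0xF0 = 11110000 → 4-byte char #5 = F0 92 8E 80.
Leading byte 0xF0 = 11110000 matches 11110xxx → 4-byte sequence.
Byte 1: 0xF0 = 11110000, payload 000 (3 bits).
Byte 2: 0x92 = 10010010 (10xxxxxx ✓), payload 010010.
Byte 3: 0x8E = 10001110 (10xxxxxx ✓), payload 001110.
Byte 4: 0x80 = 10000000 (10xxxxxx ✓), payload 000000.
Concatenate: 000010010001110000000 = 0x12380 (21 bits → U+12380).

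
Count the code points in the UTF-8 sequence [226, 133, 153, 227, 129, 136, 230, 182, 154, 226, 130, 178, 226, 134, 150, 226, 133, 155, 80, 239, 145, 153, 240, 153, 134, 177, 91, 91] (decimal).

11

Byte at offset 0: 0xE2 = 11100010 → 3-byte char (#1). Advance 3.
Byte at offset 3: 0xE3 = 11100011 → 3-byte char (#2). Advance 3.
Byte at offset 6: 0xE6 = 11100110 → 3-byte char (#3). Advance 3.
Byte at offset 9: 0xE2 = 11100010 → 3-byte char (#4). Advance 3.
Byte at offset 12: 0xE2 = 11100010 → 3-byte char (#5). Advance 3.
Byte at offset 15: 0xE2 = 11100010 → 3-byte char (#6). Advance 3.
Byte at offset 18: 0x50 = 01010000 → 1-byte char (#7). Advance 1.
Byte at offset 19: 0xEF = 11101111 → 3-byte char (#8). Advance 3.
Byte at offset 22: 0xF0 = 11110000 → 4-byte char (#9). Advance 4.
Byte at offset 26: 0x5B = 01011011 → 1-byte char (#10). Advance 1.
Byte at offset 27: 0x5B = 01011011 → 1-byte char (#11). Advance 1.
Reached end at offset 28 after 11 code points.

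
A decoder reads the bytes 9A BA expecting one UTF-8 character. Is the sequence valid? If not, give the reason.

invalid (continuation byte with no leading byte)

Byte 0x9A = 10011010 has the form 10xxxxxx — a continuation byte — but there is no preceding leading byte.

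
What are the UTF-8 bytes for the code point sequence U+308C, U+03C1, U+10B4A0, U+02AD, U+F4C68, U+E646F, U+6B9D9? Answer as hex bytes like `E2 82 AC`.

E3 82 8C CF 81 F4 8B 92 A0 CA AD F3 B4 B1 A8 F3 A6 91 AF F1 AB A7 99

U+308C: 3-byte form → E3 82 8C.
U+03C1: 2-byte form → CF 81.
U+10B4A0: 4-byte form → F4 8B 92 A0.
U+02AD: 2-byte form → CA AD.
U+F4C68: 4-byte form → F3 B4 B1 A8.
U+E646F: 4-byte form → F3 A6 91 AF.
U+6B9D9: 4-byte form → F1 AB A7 99.
Concatenated (23 bytes): E3 82 8C CF 81 F4 8B 92 A0 CA AD F3 B4 B1 A8 F3 A6 91 AF F1 AB A7 99.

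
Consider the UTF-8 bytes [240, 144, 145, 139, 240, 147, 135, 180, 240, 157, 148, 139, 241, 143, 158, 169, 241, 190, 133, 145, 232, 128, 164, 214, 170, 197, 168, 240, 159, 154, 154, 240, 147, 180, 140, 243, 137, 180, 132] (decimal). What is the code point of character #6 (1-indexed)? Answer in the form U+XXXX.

U+8024

Offset 0: leading byte 0xF0 = 11110000 → 4-byte char #1 = F0 90 91 8B.
Offset 4: leading byte 0xF0 = 11110000 → 4-byte char #2 = F0 93 87 B4.
Offset 8: leading byte 0xF0 = 11110000 → 4-byte char #3 = F0 9D 94 8B.
Offset 12: leading byte 0xF1 = 11110001 → 4-byte char #4 = F1 8F 9E A9.
Offset 16: leading byte 0xF1 = 11110001 → 4-byte char #5 = F1 BE 85 91.
Offset 20: leading byte 0xE8 = 11101000 → 3-byte char #6 = E8 80 A4.
Leading byte 0xE8 = 11101000 matches 1110xxxx → 3-byte sequence.
Byte 1: 0xE8 = 11101000, payload 1000 (4 bits).
Byte 2: 0x80 = 10000000 (10xxxxxx ✓), payload 000000.
Byte 3: 0xA4 = 10100100 (10xxxxxx ✓), payload 100100.
Concatenate: 1000000000100100 = 0x8024 (16 bits → U+8024).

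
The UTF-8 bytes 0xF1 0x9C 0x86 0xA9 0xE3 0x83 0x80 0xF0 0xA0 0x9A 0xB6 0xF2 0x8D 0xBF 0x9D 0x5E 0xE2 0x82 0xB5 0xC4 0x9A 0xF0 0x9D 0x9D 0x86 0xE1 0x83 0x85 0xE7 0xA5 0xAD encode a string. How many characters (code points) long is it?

10

Byte at offset 0: 0xF1 = 11110001 → 4-byte char (#1). Advance 4.
Byte at offset 4: 0xE3 = 11100011 → 3-byte char (#2). Advance 3.
Byte at offset 7: 0xF0 = 11110000 → 4-byte char (#3). Advance 4.
Byte at offset 11: 0xF2 = 11110010 → 4-byte char (#4). Advance 4.
Byte at offset 15: 0x5E = 01011110 → 1-byte char (#5). Advance 1.
Byte at offset 16: 0xE2 = 11100010 → 3-byte char (#6). Advance 3.
Byte at offset 19: 0xC4 = 11000100 → 2-byte char (#7). Advance 2.
Byte at offset 21: 0xF0 = 11110000 → 4-byte char (#8). Advance 4.
Byte at offset 25: 0xE1 = 11100001 → 3-byte char (#9). Advance 3.
Byte at offset 28: 0xE7 = 11100111 → 3-byte char (#10). Advance 3.
Reached end at offset 31 after 10 code points.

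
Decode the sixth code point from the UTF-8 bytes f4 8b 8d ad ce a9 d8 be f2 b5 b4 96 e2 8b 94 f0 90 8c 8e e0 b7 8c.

U+1030E

Offset 0: leading byte 0xF4 = 11110100 → 4-byte char #1 = F4 8B 8D AD.
Offset 4: leading byte 0xCE = 11001110 → 2-byte char #2 = CE A9.
Offset 6: leading byte 0xD8 = 11011000 → 2-byte char #3 = D8 BE.
Offset 8: leading byte 0xF2 = 11110010 → 4-byte char #4 = F2 B5 B4 96.
Offset 12: leading byte 0xE2 = 11100010 → 3-byte char #5 = E2 8B 94.
Offset 15: leading byte 0xF0 = 11110000 → 4-byte char #6 = F0 90 8C 8E.
Leading byte 0xF0 = 11110000 matches 11110xxx → 4-byte sequence.
Byte 1: 0xF0 = 11110000, payload 000 (3 bits).
Byte 2: 0x90 = 10010000 (10xxxxxx ✓), payload 010000.
Byte 3: 0x8C = 10001100 (10xxxxxx ✓), payload 001100.
Byte 4: 0x8E = 10001110 (10xxxxxx ✓), payload 001110.
Concatenate: 000010000001100001110 = 0x1030E (21 bits → U+1030E).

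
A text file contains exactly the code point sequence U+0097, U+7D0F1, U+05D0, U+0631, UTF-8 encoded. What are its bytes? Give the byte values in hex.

C2 97 F1 BD 83 B1 D7 90 D8 B1

U+0097: 2-byte form → C2 97.
U+7D0F1: 4-byte form → F1 BD 83 B1.
U+05D0: 2-byte form → D7 90.
U+0631: 2-byte form → D8 B1.
Concatenated (10 bytes): C2 97 F1 BD 83 B1 D7 90 D8 B1.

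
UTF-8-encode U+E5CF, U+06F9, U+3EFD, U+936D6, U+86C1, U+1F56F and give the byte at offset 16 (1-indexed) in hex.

0xF0

1-indexed offset 16 is 0-indexed offset 15.
U+E5CF → 3-byte form EE 97 8F at offsets 0–2.
U+06F9 → 2-byte form DB B9 at offsets 3–4.
U+3EFD → 3-byte form E3 BB BD at offsets 5–7.
U+936D6 → 4-byte form F2 93 9B 96 at offsets 8–11.
U+86C1 → 3-byte form E8 9B 81 at offsets 12–14.
U+1F56F → 4-byte form F0 9F 95 AF at offsets 15–18.
Offset 15 falls in char 6's range; it's byte 1 of F0 9F 95 AF = 0xF0.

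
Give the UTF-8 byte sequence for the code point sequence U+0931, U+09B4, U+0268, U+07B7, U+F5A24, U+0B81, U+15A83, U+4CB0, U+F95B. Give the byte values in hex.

U+0931: 3-byte form → E0 A4 B1.
U+09B4: 3-byte form → E0 A6 B4.
U+0268: 2-byte form → C9 A8.
U+07B7: 2-byte form → DE B7.
U+F5A24: 4-byte form → F3 B5 A8 A4.
U+0B81: 3-byte form → E0 AE 81.
U+15A83: 4-byte form → F0 95 AA 83.
U+4CB0: 3-byte form → E4 B2 B0.
U+F95B: 3-byte form → EF A5 9B.
Concatenated (27 bytes): E0 A4 B1 E0 A6 B4 C9 A8 DE B7 F3 B5 A8 A4 E0 AE 81 F0 95 AA 83 E4 B2 B0 EF A5 9B.

E0 A4 B1 E0 A6 B4 C9 A8 DE B7 F3 B5 A8 A4 E0 AE 81 F0 95 AA 83 E4 B2 B0 EF A5 9B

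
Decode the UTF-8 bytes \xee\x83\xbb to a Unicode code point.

Leading byte 0xEE = 11101110 matches 1110xxxx → 3-byte sequence.
Byte 1: 0xEE = 11101110, payload 1110 (4 bits).
Byte 2: 0x83 = 10000011 (10xxxxxx ✓), payload 000011.
Byte 3: 0xBB = 10111011 (10xxxxxx ✓), payload 111011.
Concatenate: 1110000011111011 = 0xE0FB (16 bits → U+E0FB).

U+E0FB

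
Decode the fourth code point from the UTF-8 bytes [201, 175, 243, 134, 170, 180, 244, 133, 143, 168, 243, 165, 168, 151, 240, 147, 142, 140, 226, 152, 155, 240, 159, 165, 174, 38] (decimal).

Offset 0: leading byte 0xC9 = 11001001 → 2-byte char #1 = C9 AF.
Offset 2: leading byte 0xF3 = 11110011 → 4-byte char #2 = F3 86 AA B4.
Offset 6: leading byte 0xF4 = 11110100 → 4-byte char #3 = F4 85 8F A8.
Offset 10: leading byte 0xF3 = 11110011 → 4-byte char #4 = F3 A5 A8 97.
Leading byte 0xF3 = 11110011 matches 11110xxx → 4-byte sequence.
Byte 1: 0xF3 = 11110011, payload 011 (3 bits).
Byte 2: 0xA5 = 10100101 (10xxxxxx ✓), payload 100101.
Byte 3: 0xA8 = 10101000 (10xxxxxx ✓), payload 101000.
Byte 4: 0x97 = 10010111 (10xxxxxx ✓), payload 010111.
Concatenate: 011100101101000010111 = 0xE5A17 (21 bits → U+E5A17).

U+E5A17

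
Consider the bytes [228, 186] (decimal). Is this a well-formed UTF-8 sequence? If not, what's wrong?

Leading byte 0xE4 = 11100100 → 3-byte form, but only 2 bytes are present.

invalid (sequence truncated)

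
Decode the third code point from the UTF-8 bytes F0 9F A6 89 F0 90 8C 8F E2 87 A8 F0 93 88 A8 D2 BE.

Offset 0: leading byte 0xF0 = 11110000 → 4-byte char #1 = F0 9F A6 89.
Offset 4: leading byte 0xF0 = 11110000 → 4-byte char #2 = F0 90 8C 8F.
Offset 8: leading byte 0xE2 = 11100010 → 3-byte char #3 = E2 87 A8.
Leading byte 0xE2 = 11100010 matches 1110xxxx → 3-byte sequence.
Byte 1: 0xE2 = 11100010, payload 0010 (4 bits).
Byte 2: 0x87 = 10000111 (10xxxxxx ✓), payload 000111.
Byte 3: 0xA8 = 10101000 (10xxxxxx ✓), payload 101000.
Concatenate: 0010000111101000 = 0x21E8 (16 bits → U+21E8).

U+21E8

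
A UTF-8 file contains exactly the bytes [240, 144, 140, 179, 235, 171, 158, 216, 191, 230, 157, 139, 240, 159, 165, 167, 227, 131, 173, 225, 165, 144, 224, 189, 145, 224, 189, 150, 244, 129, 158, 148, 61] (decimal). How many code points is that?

11

Byte at offset 0: 0xF0 = 11110000 → 4-byte char (#1). Advance 4.
Byte at offset 4: 0xEB = 11101011 → 3-byte char (#2). Advance 3.
Byte at offset 7: 0xD8 = 11011000 → 2-byte char (#3). Advance 2.
Byte at offset 9: 0xE6 = 11100110 → 3-byte char (#4). Advance 3.
Byte at offset 12: 0xF0 = 11110000 → 4-byte char (#5). Advance 4.
Byte at offset 16: 0xE3 = 11100011 → 3-byte char (#6). Advance 3.
Byte at offset 19: 0xE1 = 11100001 → 3-byte char (#7). Advance 3.
Byte at offset 22: 0xE0 = 11100000 → 3-byte char (#8). Advance 3.
Byte at offset 25: 0xE0 = 11100000 → 3-byte char (#9). Advance 3.
Byte at offset 28: 0xF4 = 11110100 → 4-byte char (#10). Advance 4.
Byte at offset 32: 0x3D = 00111101 → 1-byte char (#11). Advance 1.
Reached end at offset 33 after 11 code points.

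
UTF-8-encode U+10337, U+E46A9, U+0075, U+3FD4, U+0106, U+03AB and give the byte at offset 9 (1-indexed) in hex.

1-indexed offset 9 is 0-indexed offset 8.
U+10337 → 4-byte form F0 90 8C B7 at offsets 0–3.
U+E46A9 → 4-byte form F3 A4 9A A9 at offsets 4–7.
U+0075 → 1-byte form 75 at offsets 8–8.
Offset 8 falls in char 3's range; it's byte 1 of 75 = 0x75.

0x75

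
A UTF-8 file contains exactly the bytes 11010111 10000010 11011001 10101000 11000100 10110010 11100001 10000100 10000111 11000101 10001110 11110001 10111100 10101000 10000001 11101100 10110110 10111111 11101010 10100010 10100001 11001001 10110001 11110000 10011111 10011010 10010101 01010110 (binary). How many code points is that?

Byte at offset 0: 0xD7 = 11010111 → 2-byte char (#1). Advance 2.
Byte at offset 2: 0xD9 = 11011001 → 2-byte char (#2). Advance 2.
Byte at offset 4: 0xC4 = 11000100 → 2-byte char (#3). Advance 2.
Byte at offset 6: 0xE1 = 11100001 → 3-byte char (#4). Advance 3.
Byte at offset 9: 0xC5 = 11000101 → 2-byte char (#5). Advance 2.
Byte at offset 11: 0xF1 = 11110001 → 4-byte char (#6). Advance 4.
Byte at offset 15: 0xEC = 11101100 → 3-byte char (#7). Advance 3.
Byte at offset 18: 0xEA = 11101010 → 3-byte char (#8). Advance 3.
Byte at offset 21: 0xC9 = 11001001 → 2-byte char (#9). Advance 2.
Byte at offset 23: 0xF0 = 11110000 → 4-byte char (#10). Advance 4.
Byte at offset 27: 0x56 = 01010110 → 1-byte char (#11). Advance 1.
Reached end at offset 28 after 11 code points.

11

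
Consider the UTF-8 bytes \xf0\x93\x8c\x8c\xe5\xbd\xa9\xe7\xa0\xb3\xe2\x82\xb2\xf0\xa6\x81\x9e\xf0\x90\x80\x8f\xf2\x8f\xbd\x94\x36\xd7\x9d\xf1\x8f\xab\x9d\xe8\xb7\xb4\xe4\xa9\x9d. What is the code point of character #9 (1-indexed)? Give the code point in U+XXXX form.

U+05DD

Offset 0: leading byte 0xF0 = 11110000 → 4-byte char #1 = F0 93 8C 8C.
Offset 4: leading byte 0xE5 = 11100101 → 3-byte char #2 = E5 BD A9.
Offset 7: leading byte 0xE7 = 11100111 → 3-byte char #3 = E7 A0 B3.
Offset 10: leading byte 0xE2 = 11100010 → 3-byte char #4 = E2 82 B2.
Offset 13: leading byte 0xF0 = 11110000 → 4-byte char #5 = F0 A6 81 9E.
Offset 17: leading byte 0xF0 = 11110000 → 4-byte char #6 = F0 90 80 8F.
Offset 21: leading byte 0xF2 = 11110010 → 4-byte char #7 = F2 8F BD 94.
Offset 25: leading byte 0x36 = 00110110 → 1-byte char #8 = 36.
Offset 26: leading byte 0xD7 = 11010111 → 2-byte char #9 = D7 9D.
Leading byte 0xD7 = 11010111 matches 110xxxxx → 2-byte sequence.
Byte 1: 0xD7 = 11010111, payload 10111 (5 bits).
Byte 2: 0x9D = 10011101 (10xxxxxx ✓), payload 011101.
Concatenate: 10111011101 = 0x5DD (11 bits → U+05DD).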